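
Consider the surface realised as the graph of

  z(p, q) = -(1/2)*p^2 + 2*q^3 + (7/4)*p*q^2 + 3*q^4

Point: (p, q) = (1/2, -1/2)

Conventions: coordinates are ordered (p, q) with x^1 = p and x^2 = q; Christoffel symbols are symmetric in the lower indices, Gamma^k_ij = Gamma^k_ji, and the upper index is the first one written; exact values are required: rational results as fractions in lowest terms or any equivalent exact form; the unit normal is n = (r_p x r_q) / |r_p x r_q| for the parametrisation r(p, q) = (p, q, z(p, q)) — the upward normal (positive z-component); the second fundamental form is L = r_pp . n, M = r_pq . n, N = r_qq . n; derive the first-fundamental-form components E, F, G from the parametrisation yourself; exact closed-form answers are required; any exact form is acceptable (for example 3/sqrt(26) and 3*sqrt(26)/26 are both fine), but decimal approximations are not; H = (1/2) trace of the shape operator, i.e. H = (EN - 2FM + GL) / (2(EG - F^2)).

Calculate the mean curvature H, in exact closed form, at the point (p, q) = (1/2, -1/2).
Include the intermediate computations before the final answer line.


z_p = -1/16, z_q = -7/8, z_pp = -1, z_pq = -7/4, z_qq = 19/4
E = 257/256, F = 7/128, G = 113/64; answer radicand W^2 = 453/256
unnormalised second-form numerators: l = -1, m = -7/4, n = 19/4; L = l/sqrt(453/256), and similarly M = m/sqrt(W^2), N = n/sqrt(W^2)
H = (E*n - 2*F*m + G*l) / (2*(EG - F^2)*sqrt(W^2)); E*n - 2*F*m + G*l = 3271/1024, EG - F^2 = 453/256, so H = (3271/3624)/sqrt(453/256)

Answer: H = 6542*sqrt(453)/205209


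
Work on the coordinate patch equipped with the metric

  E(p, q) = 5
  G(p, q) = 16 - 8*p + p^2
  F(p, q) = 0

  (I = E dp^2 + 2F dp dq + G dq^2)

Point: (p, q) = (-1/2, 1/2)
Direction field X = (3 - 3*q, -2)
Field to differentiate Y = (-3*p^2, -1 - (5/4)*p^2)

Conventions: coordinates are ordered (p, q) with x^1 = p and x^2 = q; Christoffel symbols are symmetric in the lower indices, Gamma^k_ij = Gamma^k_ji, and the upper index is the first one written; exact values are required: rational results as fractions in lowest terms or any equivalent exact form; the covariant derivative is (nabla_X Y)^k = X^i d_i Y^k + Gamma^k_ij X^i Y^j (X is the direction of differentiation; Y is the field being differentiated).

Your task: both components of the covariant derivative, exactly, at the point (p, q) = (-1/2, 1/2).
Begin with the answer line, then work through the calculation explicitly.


Answer: (nabla_X Y)^p = 549/80, (nabla_X Y)^q = 95/48

E = 5, F = 0, G = 81/4 at the point
E_p = 0, E_q = 0, F_p = 0, F_q = 0, G_p = -9, G_q = 0
EG - F^2 = 405/4;  g^inv = (4/405) * [[81/4, 0], [0, 5]]
first-kind symbols [ij,l] = (1/2)(d_i g_jl + d_j g_il - d_l g_ij): [pp,p] = E_p/2 = 0, [pp,q] = F_p - E_q/2 = 0, [pq,p] = E_q/2 = 0, [pq,q] = G_p/2 = -9/2, [qq,p] = F_q - G_p/2 = 9/2, [qq,q] = G_q/2 = 0
Gamma^p_ij = (G*[ij,p] - F*[ij,q])/(EG - F^2), Gamma^q_ij = (E*[ij,q] - F*[ij,p])/(EG - F^2)
Gamma_ppp = 0, Gamma_ppq = 0, Gamma_pqq = 9/10, Gamma_qpp = 0, Gamma_qpq = -2/9, Gamma_qqq = 0
X = (3/2, -2), Y = (-3/4, -21/16) at the point


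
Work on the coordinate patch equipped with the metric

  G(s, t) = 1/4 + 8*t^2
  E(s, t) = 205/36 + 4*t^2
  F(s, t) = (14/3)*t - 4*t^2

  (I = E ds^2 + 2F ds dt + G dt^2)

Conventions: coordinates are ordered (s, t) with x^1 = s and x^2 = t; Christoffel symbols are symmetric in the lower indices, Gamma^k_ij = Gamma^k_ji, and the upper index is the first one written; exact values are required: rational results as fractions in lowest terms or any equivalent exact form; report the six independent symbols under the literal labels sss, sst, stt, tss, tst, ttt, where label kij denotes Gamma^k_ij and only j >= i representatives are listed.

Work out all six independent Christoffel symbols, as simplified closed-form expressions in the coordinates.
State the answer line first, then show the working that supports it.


Answer: Gamma_sss = (-2304*t^3 + 2688*t^2)/(2304*t^4 + 5376*t^3 + 3568*t^2 + 205), Gamma_sst = (4608*t^3 + 144*t)/(2304*t^4 + 5376*t^3 + 3568*t^2 + 205), Gamma_stt = (-4608*t^3 - 288*t + 168)/(2304*t^4 + 5376*t^3 + 3568*t^2 + 205), Gamma_tss = (-2304*t^3 - 3280*t)/(2304*t^4 + 5376*t^3 + 3568*t^2 + 205), Gamma_tst = (2304*t^3 - 2688*t^2)/(2304*t^4 + 5376*t^3 + 3568*t^2 + 205), Gamma_ttt = (8064*t^2 + 3424*t)/(2304*t^4 + 5376*t^3 + 3568*t^2 + 205)

E = 205/36 + 4*t^2; F = (14/3)*t - 4*t^2; G = 1/4 + 8*t^2
Gamma^k_ij = (1/2) g^{kl} (d_i g_jl + d_j g_il - d_l g_ij), with g^inv = (1/(EG-F^2)) [[G, -F], [-F, E]]
first partials: E_s = 0, E_t = 8*t, F_s = 0, F_t = 14/3 - 8*t, G_s = 0, G_t = 16*t
D = EG - F^2 = 205/144 + (223/9)*t^2 + (112/3)*t^3 + 16*t^4
expanded: Gamma^s_ss = (G E_s - 2F F_s + F E_t)/(2D), Gamma^s_st = (G E_t - F G_s)/(2D), Gamma^s_tt = (2G F_t - G G_s - F G_t)/(2D), Gamma^t_ss = (2E F_s - E E_t - F E_s)/(2D), Gamma^t_st = (E G_s - F E_t)/(2D), Gamma^t_tt = (E G_t - 2F F_t + F G_s)/(2D); substitute and cancel common factors


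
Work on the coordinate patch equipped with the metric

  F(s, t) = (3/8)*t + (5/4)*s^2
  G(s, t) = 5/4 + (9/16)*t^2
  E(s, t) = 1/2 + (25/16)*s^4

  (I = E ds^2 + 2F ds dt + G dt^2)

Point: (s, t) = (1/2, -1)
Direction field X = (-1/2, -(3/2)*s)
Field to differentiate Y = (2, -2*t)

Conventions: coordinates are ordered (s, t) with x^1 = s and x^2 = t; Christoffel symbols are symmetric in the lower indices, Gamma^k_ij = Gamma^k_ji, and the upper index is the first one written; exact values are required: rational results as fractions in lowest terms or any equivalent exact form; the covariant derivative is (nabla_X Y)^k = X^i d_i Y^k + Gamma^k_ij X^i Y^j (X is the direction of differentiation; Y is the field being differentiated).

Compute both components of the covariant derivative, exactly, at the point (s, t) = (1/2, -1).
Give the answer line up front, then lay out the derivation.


Answer: (nabla_X Y)^s = -7180/4421, (nabla_X Y)^t = 5393/4421

E = 153/256, F = -1/16, G = 29/16 at the point
E_s = 25/32, E_t = 0, F_s = 5/4, F_t = 3/8, G_s = 0, G_t = -9/8
EG - F^2 = 4421/4096;  g^inv = (4096/4421) * [[29/16, 1/16], [1/16, 153/256]]
first-kind symbols [ij,l] = (1/2)(d_i g_jl + d_j g_il - d_l g_ij): [ss,s] = E_s/2 = 25/64, [ss,t] = F_s - E_t/2 = 5/4, [st,s] = E_t/2 = 0, [st,t] = G_s/2 = 0, [tt,s] = F_t - G_s/2 = 3/8, [tt,t] = G_t/2 = -9/16
Gamma^s_ij = (G*[ij,s] - F*[ij,t])/(EG - F^2), Gamma^t_ij = (E*[ij,t] - F*[ij,s])/(EG - F^2)
Gamma_sss = 3220/4421, Gamma_sst = 0, Gamma_stt = 2640/4421, Gamma_tss = 3160/4421, Gamma_tst = 0, Gamma_ttt = -1281/4421
X = (-1/2, -3/4), Y = (2, 2) at the point


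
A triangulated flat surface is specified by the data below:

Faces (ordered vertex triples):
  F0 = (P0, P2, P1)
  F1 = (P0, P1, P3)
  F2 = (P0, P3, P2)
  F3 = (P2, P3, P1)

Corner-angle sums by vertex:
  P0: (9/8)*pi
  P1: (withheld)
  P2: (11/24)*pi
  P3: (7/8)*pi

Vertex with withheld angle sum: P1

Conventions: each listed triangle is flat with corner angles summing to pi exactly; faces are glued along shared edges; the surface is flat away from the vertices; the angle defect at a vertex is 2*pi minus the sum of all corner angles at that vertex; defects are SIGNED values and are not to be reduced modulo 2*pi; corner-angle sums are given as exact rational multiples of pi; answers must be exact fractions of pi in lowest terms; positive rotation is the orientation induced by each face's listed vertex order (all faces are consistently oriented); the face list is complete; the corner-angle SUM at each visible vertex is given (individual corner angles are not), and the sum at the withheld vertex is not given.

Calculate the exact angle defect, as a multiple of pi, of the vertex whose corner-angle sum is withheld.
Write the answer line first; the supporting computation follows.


Answer: defect(P1) = (11/24)*pi

V = 4, E = 6, F = 4; chi = V - E + F = 2
Gauss-Bonnet: total defect = 2*pi*chi = 4*pi; visible defects sum to (85/24)*pi


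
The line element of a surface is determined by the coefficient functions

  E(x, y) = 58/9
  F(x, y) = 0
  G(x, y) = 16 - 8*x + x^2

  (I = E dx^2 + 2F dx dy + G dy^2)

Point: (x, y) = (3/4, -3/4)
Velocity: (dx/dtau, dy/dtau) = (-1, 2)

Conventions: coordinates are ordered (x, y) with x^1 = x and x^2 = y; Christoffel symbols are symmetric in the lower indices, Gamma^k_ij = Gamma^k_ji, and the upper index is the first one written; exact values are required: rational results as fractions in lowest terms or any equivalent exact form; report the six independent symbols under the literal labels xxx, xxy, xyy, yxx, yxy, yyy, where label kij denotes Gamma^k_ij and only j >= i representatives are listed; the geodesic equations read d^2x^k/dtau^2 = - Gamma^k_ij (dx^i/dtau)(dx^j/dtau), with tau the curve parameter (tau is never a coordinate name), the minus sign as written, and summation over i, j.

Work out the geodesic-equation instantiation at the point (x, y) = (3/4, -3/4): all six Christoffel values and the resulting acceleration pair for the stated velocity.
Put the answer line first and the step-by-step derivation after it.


Answer: Gamma_xxx = 0, Gamma_xxy = 0, Gamma_xyy = 117/232, Gamma_yxx = 0, Gamma_yxy = -4/13, Gamma_yyy = 0; accelerations (d^2x/dtau^2, d^2y/dtau^2) = (-117/58, -16/13)

E = 58/9, F = 0, G = 169/16 at the point
E_x = 0, E_y = 0, F_x = 0, F_y = 0, G_x = -13/2, G_y = 0
EG - F^2 = 4901/72;  g^inv = (72/4901) * [[169/16, 0], [0, 58/9]]
first-kind symbols [ij,l] = (1/2)(d_i g_jl + d_j g_il - d_l g_ij): [xx,x] = E_x/2 = 0, [xx,y] = F_x - E_y/2 = 0, [xy,x] = E_y/2 = 0, [xy,y] = G_x/2 = -13/4, [yy,x] = F_y - G_x/2 = 13/4, [yy,y] = G_y/2 = 0
Gamma^x_ij = (G*[ij,x] - F*[ij,y])/(EG - F^2), Gamma^y_ij = (E*[ij,y] - F*[ij,x])/(EG - F^2)
Gamma_xxx = 0, Gamma_xxy = 0, Gamma_xyy = 117/232, Gamma_yxx = 0, Gamma_yxy = -4/13, Gamma_yyy = 0
d^2x/dtau^2 = -(Gamma_xxx*(-1)^2 + 2*Gamma_xxy*(-1)*(2) + Gamma_xyy*(2)^2) = -117/58
d^2y/dtau^2 = -(Gamma_yxx*(-1)^2 + 2*Gamma_yxy*(-1)*(2) + Gamma_yyy*(2)^2) = -16/13


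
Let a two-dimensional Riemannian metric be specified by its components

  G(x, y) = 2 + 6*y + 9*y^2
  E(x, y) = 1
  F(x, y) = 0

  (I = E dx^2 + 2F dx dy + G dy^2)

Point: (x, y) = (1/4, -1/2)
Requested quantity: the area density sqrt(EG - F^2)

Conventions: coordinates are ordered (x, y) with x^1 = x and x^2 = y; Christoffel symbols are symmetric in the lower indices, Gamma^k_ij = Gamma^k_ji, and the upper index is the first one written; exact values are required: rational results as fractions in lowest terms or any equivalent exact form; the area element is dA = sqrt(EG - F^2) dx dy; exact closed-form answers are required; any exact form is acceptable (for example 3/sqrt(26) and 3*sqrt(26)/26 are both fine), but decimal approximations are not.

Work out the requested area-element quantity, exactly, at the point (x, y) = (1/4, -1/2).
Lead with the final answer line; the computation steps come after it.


Answer: sqrt(EG - F^2) = sqrt(5)/2

E = 1, F = 0, G = 5/4; EG - F^2 = 5/4


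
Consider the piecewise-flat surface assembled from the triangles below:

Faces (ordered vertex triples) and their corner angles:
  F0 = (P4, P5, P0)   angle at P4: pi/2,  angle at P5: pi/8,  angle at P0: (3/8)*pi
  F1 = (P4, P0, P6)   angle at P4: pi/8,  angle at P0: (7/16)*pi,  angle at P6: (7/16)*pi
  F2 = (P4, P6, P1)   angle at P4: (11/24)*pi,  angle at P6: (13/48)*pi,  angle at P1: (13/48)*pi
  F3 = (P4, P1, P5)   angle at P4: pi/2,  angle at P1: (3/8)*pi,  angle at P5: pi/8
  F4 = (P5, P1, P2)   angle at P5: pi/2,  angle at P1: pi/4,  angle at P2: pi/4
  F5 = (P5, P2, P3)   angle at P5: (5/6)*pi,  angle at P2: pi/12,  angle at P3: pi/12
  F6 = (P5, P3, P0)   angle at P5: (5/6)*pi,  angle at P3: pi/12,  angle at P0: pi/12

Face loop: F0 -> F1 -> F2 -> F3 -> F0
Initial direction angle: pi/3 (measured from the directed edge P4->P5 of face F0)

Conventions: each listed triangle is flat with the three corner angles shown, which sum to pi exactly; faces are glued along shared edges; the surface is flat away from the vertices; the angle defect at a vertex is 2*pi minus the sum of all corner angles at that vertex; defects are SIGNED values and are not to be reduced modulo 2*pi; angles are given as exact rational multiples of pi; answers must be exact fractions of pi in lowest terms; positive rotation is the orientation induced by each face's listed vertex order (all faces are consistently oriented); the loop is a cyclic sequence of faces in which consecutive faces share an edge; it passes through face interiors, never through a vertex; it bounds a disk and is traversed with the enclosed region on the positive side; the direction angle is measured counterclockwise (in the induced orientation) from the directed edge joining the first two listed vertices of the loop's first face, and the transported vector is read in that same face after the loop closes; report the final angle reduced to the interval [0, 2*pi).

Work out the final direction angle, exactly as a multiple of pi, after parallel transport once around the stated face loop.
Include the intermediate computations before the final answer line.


enclosed vertex P4: corner angles sum to (19/12)*pi, defect = 2*pi - (19/12)*pi = (5/12)*pi
transport around the loop rotates by the sum of enclosed defects; add to the initial angle mod 2*pi
final angle = pi/3 + (5/12)*pi = (3/4)*pi (mod 2*pi)

Answer: final direction angle = (3/4)*pi


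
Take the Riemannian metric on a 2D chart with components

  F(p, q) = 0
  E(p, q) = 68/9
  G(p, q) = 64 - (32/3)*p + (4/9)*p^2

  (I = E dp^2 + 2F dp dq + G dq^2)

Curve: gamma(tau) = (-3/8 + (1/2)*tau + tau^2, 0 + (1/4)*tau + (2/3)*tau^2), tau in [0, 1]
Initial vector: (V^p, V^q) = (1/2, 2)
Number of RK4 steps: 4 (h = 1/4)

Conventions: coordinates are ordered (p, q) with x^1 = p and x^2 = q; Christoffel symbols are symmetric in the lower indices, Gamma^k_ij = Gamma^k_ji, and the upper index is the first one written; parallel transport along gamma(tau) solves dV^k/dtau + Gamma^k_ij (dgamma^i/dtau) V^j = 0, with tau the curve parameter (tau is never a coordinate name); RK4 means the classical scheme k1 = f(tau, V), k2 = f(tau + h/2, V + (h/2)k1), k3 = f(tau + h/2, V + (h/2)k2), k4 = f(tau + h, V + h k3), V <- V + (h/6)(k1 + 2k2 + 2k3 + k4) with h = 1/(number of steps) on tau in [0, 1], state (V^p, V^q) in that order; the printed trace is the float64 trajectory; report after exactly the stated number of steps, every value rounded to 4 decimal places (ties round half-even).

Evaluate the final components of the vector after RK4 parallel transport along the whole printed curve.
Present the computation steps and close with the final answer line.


gamma'(tau) = (1/2 + 2*tau, 1/4 + (4/3)*tau); f(tau, V)^k = -Gamma^k_ij(gamma(tau)) gamma'^i(tau) V^j; h = 1/4; intermediate values shown to 6 dp
curve data and Christoffel symbols at the stage parameters:
  tau = 0.000000: gamma = (-0.375000, 0.000000), gamma' = (0.500000, 0.250000); Gamma_ppp = 0.000000, Gamma_ppq = 0.000000, Gamma_pqq = 0.727941, Gamma_qpp = 0.000000, Gamma_qpq = -0.080808, Gamma_qqq = 0.000000
  tau = 0.125000: gamma = (-0.296875, 0.041667), gamma' = (0.750000, 0.416667); Gamma_ppp = 0.000000, Gamma_ppq = 0.000000, Gamma_pqq = 0.723346, Gamma_qpp = 0.000000, Gamma_qpq = -0.081321, Gamma_qqq = 0.000000
  tau = 0.250000: gamma = (-0.187500, 0.104167), gamma' = (1.000000, 0.583333); Gamma_ppp = 0.000000, Gamma_ppq = 0.000000, Gamma_pqq = 0.716912, Gamma_qpp = 0.000000, Gamma_qpq = -0.082051, Gamma_qqq = 0.000000
  tau = 0.375000: gamma = (-0.046875, 0.187500), gamma' = (1.250000, 0.750000); Gamma_ppp = 0.000000, Gamma_ppq = 0.000000, Gamma_pqq = 0.708640, Gamma_qpp = 0.000000, Gamma_qpq = -0.083009, Gamma_qqq = 0.000000
  tau = 0.500000: gamma = (0.125000, 0.291667), gamma' = (1.500000, 0.916667); Gamma_ppp = 0.000000, Gamma_ppq = 0.000000, Gamma_pqq = 0.698529, Gamma_qpp = 0.000000, Gamma_qpq = -0.084211, Gamma_qqq = 0.000000
  tau = 0.625000: gamma = (0.328125, 0.416667), gamma' = (1.750000, 1.083333); Gamma_ppp = 0.000000, Gamma_ppq = 0.000000, Gamma_pqq = 0.686581, Gamma_qpp = 0.000000, Gamma_qpq = -0.085676, Gamma_qqq = 0.000000
  tau = 0.750000: gamma = (0.562500, 0.562500), gamma' = (2.000000, 1.250000); Gamma_ppp = 0.000000, Gamma_ppq = 0.000000, Gamma_pqq = 0.672794, Gamma_qpp = 0.000000, Gamma_qpq = -0.087432, Gamma_qqq = 0.000000
  tau = 0.875000: gamma = (0.828125, 0.729167), gamma' = (2.250000, 1.416667); Gamma_ppp = 0.000000, Gamma_ppq = 0.000000, Gamma_pqq = 0.657169, Gamma_qpp = 0.000000, Gamma_qpq = -0.089510, Gamma_qqq = 0.000000
  tau = 1.000000: gamma = (1.125000, 0.916667), gamma' = (2.500000, 1.583333); Gamma_ppp = 0.000000, Gamma_ppq = 0.000000, Gamma_pqq = 0.639706, Gamma_qpp = 0.000000, Gamma_qpq = -0.091954, Gamma_qqq = 0.000000
step 0: V^p = 0.5000, V^q = 2.0000
step 1: k1 = (-0.363971, 0.090909), k2 = (-0.606213, 0.138076), k3 = (-0.607990, 0.137409), k4 = (-0.850763, 0.183578); V <- V + (h/6)(k1 + 2k2 + 2k3 + k4): V^p = 0.3482, V^q = 2.0344
step 2: k1 = (-0.850781, 0.183591), k2 = (-1.093436, 0.228530), k3 = (-1.096422, 0.227224), k4 = (-1.339034, 0.269871); V <- V + (h/6)(k1 + 2k2 + 2k3 + k4): V^p = 0.0745, V^q = 2.0913
step 3: k1 = (-1.339078, 0.269909), k2 = (-1.580571, 0.309985), k3 = (-1.584297, 0.307934), k4 = (-1.823483, 0.344000); V <- V + (h/6)(k1 + 2k2 + 2k3 + k4): V^p = -0.3210, V^q = 2.1683
step 4: k1 = (-1.823558, 0.344077), k2 = (-2.058744, 0.375748), k3 = (-2.062430, 0.372817), k4 = (-2.290646, 0.398085); V <- V + (h/6)(k1 + 2k2 + 2k3 + k4): V^p = -0.8359, V^q = 2.2616

Answer: V^p = -0.8359, V^q = 2.2616


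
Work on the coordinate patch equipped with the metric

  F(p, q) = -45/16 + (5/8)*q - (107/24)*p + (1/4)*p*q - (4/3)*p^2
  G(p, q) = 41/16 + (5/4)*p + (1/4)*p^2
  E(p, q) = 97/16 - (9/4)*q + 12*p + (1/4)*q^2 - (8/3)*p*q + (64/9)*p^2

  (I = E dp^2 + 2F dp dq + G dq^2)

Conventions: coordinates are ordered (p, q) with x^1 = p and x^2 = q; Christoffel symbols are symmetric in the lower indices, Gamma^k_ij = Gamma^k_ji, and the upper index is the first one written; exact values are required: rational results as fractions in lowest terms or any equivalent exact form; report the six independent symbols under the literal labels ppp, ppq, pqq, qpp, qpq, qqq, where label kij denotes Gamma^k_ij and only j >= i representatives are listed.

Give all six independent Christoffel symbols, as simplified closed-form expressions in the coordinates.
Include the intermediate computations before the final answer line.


E = 97/16 - (9/4)*q + 12*p + (1/4)*q^2 - (8/3)*p*q + (64/9)*p^2; F = -45/16 + (5/8)*q - (107/24)*p + (1/4)*p*q - (4/3)*p^2; G = 41/16 + (5/4)*p + (1/4)*p^2
Gamma^k_ij = (1/2) g^{kl} (d_i g_jl + d_j g_il - d_l g_ij), with g^inv = (1/(EG-F^2)) [[G, -F], [-F, E]]
first partials: E_p = 12 - (8/3)*q + (128/9)*p, E_q = -9/4 + (1/2)*q - (8/3)*p, F_p = -107/24 + (1/4)*q - (8/3)*p, F_q = 5/8 + (1/4)*p, G_p = 5/4 + (1/2)*p, G_q = 0
D = EG - F^2 = 61/8 - (9/4)*q + (53/4)*p + (1/4)*q^2 - (8/3)*p*q + (265/36)*p^2
expanded: Gamma^p_pp = (G E_p - 2F F_p + F E_q)/(2D), Gamma^p_pq = (G E_q - F G_p)/(2D), Gamma^p_qq = (2G F_q - G G_p - F G_q)/(2D), Gamma^q_pp = (2E F_p - E E_q - F E_p)/(2D), Gamma^q_pq = (E G_p - F E_q)/(2D), Gamma^q_qq = (E G_q - 2F F_q + F G_p)/(2D); substitute and cancel common factors

Answer: Gamma_ppp = (512*p - 96*q + 432)/(530*p^2 - 192*p*q + 954*p + 18*q^2 - 162*q + 549), Gamma_ppq = (-96*p + 18*q - 81)/(530*p^2 - 192*p*q + 954*p + 18*q^2 - 162*q + 549), Gamma_pqq = 0, Gamma_qpp = (-96*p - 240)/(530*p^2 - 192*p*q + 954*p + 18*q^2 - 162*q + 549), Gamma_qpq = (18*p + 45)/(530*p^2 - 192*p*q + 954*p + 18*q^2 - 162*q + 549), Gamma_qqq = 0


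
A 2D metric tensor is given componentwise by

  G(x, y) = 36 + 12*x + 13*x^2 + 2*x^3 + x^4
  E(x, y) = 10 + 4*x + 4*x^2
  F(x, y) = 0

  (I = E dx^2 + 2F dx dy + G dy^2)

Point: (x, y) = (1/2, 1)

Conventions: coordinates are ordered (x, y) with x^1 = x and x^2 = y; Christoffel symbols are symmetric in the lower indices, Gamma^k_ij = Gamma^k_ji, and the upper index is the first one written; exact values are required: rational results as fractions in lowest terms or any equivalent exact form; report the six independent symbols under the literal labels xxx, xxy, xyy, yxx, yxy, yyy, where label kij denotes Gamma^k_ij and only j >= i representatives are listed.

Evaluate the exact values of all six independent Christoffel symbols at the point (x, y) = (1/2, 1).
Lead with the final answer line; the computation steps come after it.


Answer: Gamma_xxx = 4/13, Gamma_xxy = 0, Gamma_xyy = -27/26, Gamma_yxx = 0, Gamma_yxy = 8/27, Gamma_yyy = 0

E = 13, F = 0, G = 729/16 at the point
E_x = 8, E_y = 0, F_x = 0, F_y = 0, G_x = 27, G_y = 0
EG - F^2 = 9477/16;  g^inv = (16/9477) * [[729/16, 0], [0, 13]]
first-kind symbols [ij,l] = (1/2)(d_i g_jl + d_j g_il - d_l g_ij): [xx,x] = E_x/2 = 4, [xx,y] = F_x - E_y/2 = 0, [xy,x] = E_y/2 = 0, [xy,y] = G_x/2 = 27/2, [yy,x] = F_y - G_x/2 = -27/2, [yy,y] = G_y/2 = 0
Gamma^x_ij = (G*[ij,x] - F*[ij,y])/(EG - F^2), Gamma^y_ij = (E*[ij,y] - F*[ij,x])/(EG - F^2)


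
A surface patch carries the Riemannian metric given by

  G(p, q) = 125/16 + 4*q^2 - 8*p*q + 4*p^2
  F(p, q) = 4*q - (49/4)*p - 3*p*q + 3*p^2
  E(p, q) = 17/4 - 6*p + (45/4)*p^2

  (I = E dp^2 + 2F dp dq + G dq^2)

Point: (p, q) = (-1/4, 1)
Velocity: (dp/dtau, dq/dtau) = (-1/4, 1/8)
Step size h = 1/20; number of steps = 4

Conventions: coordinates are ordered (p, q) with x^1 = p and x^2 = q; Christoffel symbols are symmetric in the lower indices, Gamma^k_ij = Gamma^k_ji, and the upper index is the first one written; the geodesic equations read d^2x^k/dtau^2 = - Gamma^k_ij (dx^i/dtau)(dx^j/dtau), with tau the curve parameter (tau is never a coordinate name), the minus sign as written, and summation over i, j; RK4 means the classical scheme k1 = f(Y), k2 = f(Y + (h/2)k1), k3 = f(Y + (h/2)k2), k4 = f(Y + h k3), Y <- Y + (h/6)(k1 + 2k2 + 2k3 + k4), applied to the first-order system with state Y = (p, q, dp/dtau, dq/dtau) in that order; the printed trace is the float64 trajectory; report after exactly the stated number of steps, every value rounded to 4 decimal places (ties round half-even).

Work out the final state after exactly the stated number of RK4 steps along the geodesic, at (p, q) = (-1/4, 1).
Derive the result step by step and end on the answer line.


f(Y) = (dp/dtau, dq/dtau, -Gamma^p_ij Y'^i Y'^j, -Gamma^q_ij Y'^i Y'^j) with the Gammas evaluated at the stage position; h = 0.050000; intermediate values shown to 6 dp
step 0: p = -0.2500, q = 1.0000, dp/dtau = -0.2500, dq/dtau = 0.1250
step 1:
  k1: at (p, q) = (-0.250000, 1.000000), (dp/dtau, dq/dtau) = (-0.250000, 0.125000); Gamma_ppp = 1.953923, Gamma_ppq = 1.495491, Gamma_pqq = 3.630655, Gamma_qpp = -2.302676, Gamma_qpq = -1.206324, Gamma_qqq = -1.709884; k1 = (-0.250000, 0.125000, -0.085381, 0.095239)
  k2: at (p, q) = (-0.256250, 1.003125), (dp/dtau, dq/dtau) = (-0.252135, 0.127381); Gamma_ppp = 2.007035, Gamma_ppq = 1.545875, Gamma_pqq = 3.700761, Gamma_qpp = -2.337666, Gamma_qpq = -1.242498, Gamma_qqq = -1.766780; k2 = (-0.252135, 0.127381, -0.088341, 0.097466)
  k3: at (p, q) = (-0.256303, 1.003185), (dp/dtau, dq/dtau) = (-0.252209, 0.127437); Gamma_ppp = 2.007580, Gamma_ppq = 1.546405, Gamma_pqq = 3.701546, Gamma_qpp = -2.337994, Gamma_qpq = -1.242863, Gamma_qqq = -1.767364; k3 = (-0.252209, 0.127437, -0.088409, 0.097527)
  k4: at (p, q) = (-0.262610, 1.006372), (dp/dtau, dq/dtau) = (-0.254420, 0.129876); Gamma_ppp = 2.062736, Gamma_ppq = 1.599124, Gamma_pqq = 3.774845, Gamma_qpp = -2.374550, Gamma_qpq = -1.280802, Gamma_qqq = -1.826685; k4 = (-0.254420, 0.129876, -0.091514, 0.099873)
  Y <- Y + (h/6)(k1 + 2k2 + 2k3 + k4): p = -0.2626, q = 1.0064, dp/dtau = -0.2544, dq/dtau = 0.1299
step 2:
  k1: at (p, q) = (-0.262609, 1.006371), (dp/dtau, dq/dtau) = (-0.254420, 0.129876); Gamma_ppp = 2.062724, Gamma_ppq = 1.599113, Gamma_pqq = 3.774829, Gamma_qpp = -2.374543, Gamma_qpq = -1.280794, Gamma_qqq = -1.826672; k1 = (-0.254420, 0.129876, -0.091513, 0.099872)
  k2: at (p, q) = (-0.268970, 1.009618), (dp/dtau, dq/dtau) = (-0.256708, 0.132373); Gamma_ppp = 2.119978, Gamma_ppq = 1.654248, Gamma_pqq = 3.851418, Gamma_qpp = -2.412713, Gamma_qpq = -1.320561, Gamma_qqq = -1.888493; k2 = (-0.256708, 0.132373, -0.094764, 0.102338)
  k3: at (p, q) = (-0.269027, 1.009680), (dp/dtau, dq/dtau) = (-0.256789, 0.132434); Gamma_ppp = 2.120590, Gamma_ppq = 1.654853, Gamma_pqq = 3.852308, Gamma_qpp = -2.413088, Gamma_qpq = -1.320981, Gamma_qqq = -1.889157; k3 = (-0.256789, 0.132434, -0.094843, 0.102407)
  k4: at (p, q) = (-0.275449, 1.012993), (dp/dtau, dq/dtau) = (-0.259162, 0.134996); Gamma_ppp = 2.180143, Gamma_ppq = 1.712642, Gamma_pqq = 3.932508, Gamma_qpp = -2.453021, Gamma_qpq = -1.362755, Gamma_qqq = -1.953724; k4 = (-0.259162, 0.134996, -0.098259, 0.105007)
  Y <- Y + (h/6)(k1 + 2k2 + 2k3 + k4): p = -0.2754, q = 1.0130, dp/dtau = -0.2592, dq/dtau = 0.1350
step 3:
  k1: at (p, q) = (-0.275447, 1.012992), (dp/dtau, dq/dtau) = (-0.259162, 0.134996); Gamma_ppp = 2.180130, Gamma_ppq = 1.712629, Gamma_pqq = 3.932490, Gamma_qpp = -2.453012, Gamma_qpq = -1.362746, Gamma_qqq = -1.953709; k1 = (-0.259162, 0.134996, -0.098258, 0.105007)
  k2: at (p, q) = (-0.281926, 1.016367), (dp/dtau, dq/dtau) = (-0.261618, 0.137621); Gamma_ppp = 2.242044, Gamma_ppq = 1.773165, Gamma_pqq = 4.016414, Gamma_qpp = -2.494761, Gamma_qpq = -1.406603, Gamma_qqq = -2.021113; k2 = (-0.261618, 0.137621, -0.101841, 0.107743)
  k3: at (p, q) = (-0.281988, 1.016432), (dp/dtau, dq/dtau) = (-0.261708, 0.137689); Gamma_ppp = 2.242735, Gamma_ppq = 1.773859, Gamma_pqq = 4.017428, Gamma_qpp = -2.495193, Gamma_qpq = -1.407087, Gamma_qqq = -2.021870; k3 = (-0.261708, 0.137689, -0.101931, 0.107822)
  k4: at (p, q) = (-0.288533, 1.019876), (dp/dtau, dq/dtau) = (-0.264258, 0.140387); Gamma_ppp = 2.307247, Gamma_ppq = 1.837424, Gamma_pqq = 4.105452, Gamma_qpp = -2.538934, Gamma_qpq = -1.453239, Gamma_qqq = -2.092399; k4 = (-0.264258, 0.140387, -0.105702, 0.110712)
  Y <- Y + (h/6)(k1 + 2k2 + 2k3 + k4): p = -0.2885, q = 1.0199, dp/dtau = -0.2643, dq/dtau = 0.1404
step 4:
  k1: at (p, q) = (-0.288531, 1.019875), (dp/dtau, dq/dtau) = (-0.264257, 0.140386); Gamma_ppp = 2.307232, Gamma_ppq = 1.837409, Gamma_pqq = 4.105430, Gamma_qpp = -2.538923, Gamma_qpq = -1.453228, Gamma_qqq = -2.092382; k1 = (-0.264257, 0.140386, -0.105701, 0.110711)
  k2: at (p, q) = (-0.295138, 1.023385), (dp/dtau, dq/dtau) = (-0.266900, 0.143154); Gamma_ppp = 2.374413, Gamma_ppq = 1.904114, Gamma_pqq = 4.197689, Gamma_qpp = -2.584718, Gamma_qpq = -1.501763, Gamma_qqq = -2.166141; k2 = (-0.266900, 0.143154, -0.109662, 0.113757)
  k3: at (p, q) = (-0.295204, 1.023454), (dp/dtau, dq/dtau) = (-0.266999, 0.143230); Gamma_ppp = 2.375198, Gamma_ppq = 1.904913, Gamma_pqq = 4.198849, Gamma_qpp = -2.585217, Gamma_qpq = -1.502324, Gamma_qqq = -2.167009; k3 = (-0.266999, 0.143230, -0.109766, 0.113847)
  k4: at (p, q) = (-0.301881, 1.027036), (dp/dtau, dq/dtau) = (-0.269746, 0.146078); Gamma_ppp = 2.445325, Gamma_ppq = 1.975092, Gamma_pqq = 4.295785, Gamma_qpp = -2.633270, Gamma_qpq = -1.553494, Gamma_qqq = -2.244341; k4 = (-0.269746, 0.146078, -0.113943, 0.117068)
  Y <- Y + (h/6)(k1 + 2k2 + 2k3 + k4): p = -0.3019, q = 1.0270, dp/dtau = -0.2697, dq/dtau = 0.1461

Answer: p = -0.3019, q = 1.0270, dp/dtau = -0.2697, dq/dtau = 0.1461


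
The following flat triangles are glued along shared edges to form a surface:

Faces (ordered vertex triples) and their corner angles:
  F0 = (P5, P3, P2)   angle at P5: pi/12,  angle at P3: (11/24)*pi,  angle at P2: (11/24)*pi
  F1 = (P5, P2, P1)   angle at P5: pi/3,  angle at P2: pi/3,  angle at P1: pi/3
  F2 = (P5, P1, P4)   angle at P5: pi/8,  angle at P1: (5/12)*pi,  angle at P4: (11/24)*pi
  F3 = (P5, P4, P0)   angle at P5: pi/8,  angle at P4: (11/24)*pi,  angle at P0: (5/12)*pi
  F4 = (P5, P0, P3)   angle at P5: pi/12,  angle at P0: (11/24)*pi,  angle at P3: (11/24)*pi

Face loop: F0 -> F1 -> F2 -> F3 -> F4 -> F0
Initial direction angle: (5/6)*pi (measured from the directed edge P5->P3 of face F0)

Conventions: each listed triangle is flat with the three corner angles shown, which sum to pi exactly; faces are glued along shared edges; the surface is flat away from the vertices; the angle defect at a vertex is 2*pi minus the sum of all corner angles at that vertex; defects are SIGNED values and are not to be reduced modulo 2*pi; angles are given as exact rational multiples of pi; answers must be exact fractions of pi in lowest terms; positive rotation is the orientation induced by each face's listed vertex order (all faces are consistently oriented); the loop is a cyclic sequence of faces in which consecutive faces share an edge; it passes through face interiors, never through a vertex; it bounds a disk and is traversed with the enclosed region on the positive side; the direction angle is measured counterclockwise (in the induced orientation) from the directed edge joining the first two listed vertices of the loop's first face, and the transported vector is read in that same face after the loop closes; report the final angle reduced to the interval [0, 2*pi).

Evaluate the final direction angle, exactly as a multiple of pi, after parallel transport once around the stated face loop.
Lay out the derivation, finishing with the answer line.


enclosed vertex P5: corner angles sum to (3/4)*pi, defect = 2*pi - (3/4)*pi = (5/4)*pi
the rotation equals the total enclosed defect, so the final angle is initial + defects (mod 2*pi)
final angle = (5/6)*pi + (5/4)*pi = pi/12 (mod 2*pi)

Answer: final direction angle = pi/12


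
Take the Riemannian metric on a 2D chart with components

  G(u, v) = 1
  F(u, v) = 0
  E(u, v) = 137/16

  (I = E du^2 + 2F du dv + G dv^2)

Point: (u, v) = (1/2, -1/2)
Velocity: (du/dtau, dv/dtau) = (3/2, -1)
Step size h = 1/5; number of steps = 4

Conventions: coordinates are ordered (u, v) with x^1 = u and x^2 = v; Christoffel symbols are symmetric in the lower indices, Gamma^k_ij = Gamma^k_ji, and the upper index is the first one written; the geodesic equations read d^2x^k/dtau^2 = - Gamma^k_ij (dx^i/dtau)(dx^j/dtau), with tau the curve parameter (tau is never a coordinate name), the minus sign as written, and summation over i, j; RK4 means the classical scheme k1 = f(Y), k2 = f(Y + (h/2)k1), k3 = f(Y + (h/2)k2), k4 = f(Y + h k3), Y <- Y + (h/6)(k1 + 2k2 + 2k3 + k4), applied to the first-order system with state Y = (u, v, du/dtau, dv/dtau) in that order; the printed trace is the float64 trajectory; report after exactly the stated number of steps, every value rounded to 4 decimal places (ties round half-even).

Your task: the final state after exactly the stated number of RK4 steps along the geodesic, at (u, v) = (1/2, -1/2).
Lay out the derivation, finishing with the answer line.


f(Y) = (du/dtau, dv/dtau, -Gamma^u_ij Y'^i Y'^j, -Gamma^v_ij Y'^i Y'^j) with the Gammas evaluated at the stage position; h = 0.200000; intermediate values shown to 6 dp
step 0: u = 0.5000, v = -0.5000, du/dtau = 1.5000, dv/dtau = -1.0000
step 1:
  k1: at (u, v) = (0.500000, -0.500000), (du/dtau, dv/dtau) = (1.500000, -1.000000); Gamma_uuu = 0.000000, Gamma_uuv = 0.000000, Gamma_uvv = 0.000000, Gamma_vuu = 0.000000, Gamma_vuv = 0.000000, Gamma_vvv = 0.000000; k1 = (1.500000, -1.000000, 0.000000, 0.000000)
  k2: at (u, v) = (0.650000, -0.600000), (du/dtau, dv/dtau) = (1.500000, -1.000000); Gamma_uuu = 0.000000, Gamma_uuv = 0.000000, Gamma_uvv = 0.000000, Gamma_vuu = 0.000000, Gamma_vuv = 0.000000, Gamma_vvv = 0.000000; k2 = (1.500000, -1.000000, 0.000000, 0.000000)
  k3: at (u, v) = (0.650000, -0.600000), (du/dtau, dv/dtau) = (1.500000, -1.000000); Gamma_uuu = 0.000000, Gamma_uuv = 0.000000, Gamma_uvv = 0.000000, Gamma_vuu = 0.000000, Gamma_vuv = 0.000000, Gamma_vvv = 0.000000; k3 = (1.500000, -1.000000, 0.000000, 0.000000)
  k4: at (u, v) = (0.800000, -0.700000), (du/dtau, dv/dtau) = (1.500000, -1.000000); Gamma_uuu = 0.000000, Gamma_uuv = 0.000000, Gamma_uvv = 0.000000, Gamma_vuu = 0.000000, Gamma_vuv = 0.000000, Gamma_vvv = 0.000000; k4 = (1.500000, -1.000000, 0.000000, 0.000000)
  Y <- Y + (h/6)(k1 + 2k2 + 2k3 + k4): u = 0.8000, v = -0.7000, du/dtau = 1.5000, dv/dtau = -1.0000
step 2:
  k1: at (u, v) = (0.800000, -0.700000), (du/dtau, dv/dtau) = (1.500000, -1.000000); Gamma_uuu = 0.000000, Gamma_uuv = 0.000000, Gamma_uvv = 0.000000, Gamma_vuu = 0.000000, Gamma_vuv = 0.000000, Gamma_vvv = 0.000000; k1 = (1.500000, -1.000000, 0.000000, 0.000000)
  k2: at (u, v) = (0.950000, -0.800000), (du/dtau, dv/dtau) = (1.500000, -1.000000); Gamma_uuu = 0.000000, Gamma_uuv = 0.000000, Gamma_uvv = 0.000000, Gamma_vuu = 0.000000, Gamma_vuv = 0.000000, Gamma_vvv = 0.000000; k2 = (1.500000, -1.000000, 0.000000, 0.000000)
  k3: at (u, v) = (0.950000, -0.800000), (du/dtau, dv/dtau) = (1.500000, -1.000000); Gamma_uuu = 0.000000, Gamma_uuv = 0.000000, Gamma_uvv = 0.000000, Gamma_vuu = 0.000000, Gamma_vuv = 0.000000, Gamma_vvv = 0.000000; k3 = (1.500000, -1.000000, 0.000000, 0.000000)
  k4: at (u, v) = (1.100000, -0.900000), (du/dtau, dv/dtau) = (1.500000, -1.000000); Gamma_uuu = 0.000000, Gamma_uuv = 0.000000, Gamma_uvv = 0.000000, Gamma_vuu = 0.000000, Gamma_vuv = 0.000000, Gamma_vvv = 0.000000; k4 = (1.500000, -1.000000, 0.000000, 0.000000)
  Y <- Y + (h/6)(k1 + 2k2 + 2k3 + k4): u = 1.1000, v = -0.9000, du/dtau = 1.5000, dv/dtau = -1.0000
step 3:
  k1: at (u, v) = (1.100000, -0.900000), (du/dtau, dv/dtau) = (1.500000, -1.000000); Gamma_uuu = 0.000000, Gamma_uuv = 0.000000, Gamma_uvv = 0.000000, Gamma_vuu = 0.000000, Gamma_vuv = 0.000000, Gamma_vvv = 0.000000; k1 = (1.500000, -1.000000, 0.000000, 0.000000)
  k2: at (u, v) = (1.250000, -1.000000), (du/dtau, dv/dtau) = (1.500000, -1.000000); Gamma_uuu = 0.000000, Gamma_uuv = 0.000000, Gamma_uvv = 0.000000, Gamma_vuu = 0.000000, Gamma_vuv = 0.000000, Gamma_vvv = 0.000000; k2 = (1.500000, -1.000000, 0.000000, 0.000000)
  k3: at (u, v) = (1.250000, -1.000000), (du/dtau, dv/dtau) = (1.500000, -1.000000); Gamma_uuu = 0.000000, Gamma_uuv = 0.000000, Gamma_uvv = 0.000000, Gamma_vuu = 0.000000, Gamma_vuv = 0.000000, Gamma_vvv = 0.000000; k3 = (1.500000, -1.000000, 0.000000, 0.000000)
  k4: at (u, v) = (1.400000, -1.100000), (du/dtau, dv/dtau) = (1.500000, -1.000000); Gamma_uuu = 0.000000, Gamma_uuv = 0.000000, Gamma_uvv = 0.000000, Gamma_vuu = 0.000000, Gamma_vuv = 0.000000, Gamma_vvv = 0.000000; k4 = (1.500000, -1.000000, 0.000000, 0.000000)
  Y <- Y + (h/6)(k1 + 2k2 + 2k3 + k4): u = 1.4000, v = -1.1000, du/dtau = 1.5000, dv/dtau = -1.0000
step 4:
  k1: at (u, v) = (1.400000, -1.100000), (du/dtau, dv/dtau) = (1.500000, -1.000000); Gamma_uuu = 0.000000, Gamma_uuv = 0.000000, Gamma_uvv = 0.000000, Gamma_vuu = 0.000000, Gamma_vuv = 0.000000, Gamma_vvv = 0.000000; k1 = (1.500000, -1.000000, 0.000000, 0.000000)
  k2: at (u, v) = (1.550000, -1.200000), (du/dtau, dv/dtau) = (1.500000, -1.000000); Gamma_uuu = 0.000000, Gamma_uuv = 0.000000, Gamma_uvv = 0.000000, Gamma_vuu = 0.000000, Gamma_vuv = 0.000000, Gamma_vvv = 0.000000; k2 = (1.500000, -1.000000, 0.000000, 0.000000)
  k3: at (u, v) = (1.550000, -1.200000), (du/dtau, dv/dtau) = (1.500000, -1.000000); Gamma_uuu = 0.000000, Gamma_uuv = 0.000000, Gamma_uvv = 0.000000, Gamma_vuu = 0.000000, Gamma_vuv = 0.000000, Gamma_vvv = 0.000000; k3 = (1.500000, -1.000000, 0.000000, 0.000000)
  k4: at (u, v) = (1.700000, -1.300000), (du/dtau, dv/dtau) = (1.500000, -1.000000); Gamma_uuu = 0.000000, Gamma_uuv = 0.000000, Gamma_uvv = 0.000000, Gamma_vuu = 0.000000, Gamma_vuv = 0.000000, Gamma_vvv = 0.000000; k4 = (1.500000, -1.000000, 0.000000, 0.000000)
  Y <- Y + (h/6)(k1 + 2k2 + 2k3 + k4): u = 1.7000, v = -1.3000, du/dtau = 1.5000, dv/dtau = -1.0000

Answer: u = 1.7000, v = -1.3000, du/dtau = 1.5000, dv/dtau = -1.0000


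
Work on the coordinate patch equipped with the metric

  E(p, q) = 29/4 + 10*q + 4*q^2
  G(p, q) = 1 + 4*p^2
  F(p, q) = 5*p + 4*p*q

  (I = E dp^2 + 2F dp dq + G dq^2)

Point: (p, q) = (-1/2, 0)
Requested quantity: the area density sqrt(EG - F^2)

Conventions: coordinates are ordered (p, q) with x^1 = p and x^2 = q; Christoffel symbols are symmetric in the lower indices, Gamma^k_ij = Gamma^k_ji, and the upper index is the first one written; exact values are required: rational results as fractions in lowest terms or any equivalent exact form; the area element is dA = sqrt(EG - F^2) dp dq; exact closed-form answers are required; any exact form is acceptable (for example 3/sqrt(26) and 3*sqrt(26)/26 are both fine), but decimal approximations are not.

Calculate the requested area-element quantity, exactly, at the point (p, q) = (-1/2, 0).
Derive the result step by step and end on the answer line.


E = 29/4, F = -5/2, G = 2; EG - F^2 = 33/4

Answer: sqrt(EG - F^2) = sqrt(33)/2


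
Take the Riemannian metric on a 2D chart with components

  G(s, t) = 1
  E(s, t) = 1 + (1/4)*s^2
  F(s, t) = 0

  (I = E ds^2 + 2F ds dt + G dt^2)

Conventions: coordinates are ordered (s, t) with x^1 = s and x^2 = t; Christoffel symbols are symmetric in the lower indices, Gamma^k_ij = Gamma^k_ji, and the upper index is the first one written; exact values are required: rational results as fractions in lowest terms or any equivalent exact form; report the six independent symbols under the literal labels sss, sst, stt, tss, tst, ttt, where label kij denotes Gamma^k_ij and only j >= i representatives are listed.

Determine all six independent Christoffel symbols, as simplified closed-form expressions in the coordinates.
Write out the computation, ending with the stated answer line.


E = 1 + (1/4)*s^2; F = 0; G = 1
Gamma^k_ij = (1/2) g^{kl} (d_i g_jl + d_j g_il - d_l g_ij), with g^inv = (1/(EG-F^2)) [[G, -F], [-F, E]]
first partials: E_s = (1/2)*s, E_t = 0, F_s = 0, F_t = 0, G_s = 0, G_t = 0
D = EG - F^2 = 1 + (1/4)*s^2
expanded: Gamma^s_ss = (G E_s - 2F F_s + F E_t)/(2D), Gamma^s_st = (G E_t - F G_s)/(2D), Gamma^s_tt = (2G F_t - G G_s - F G_t)/(2D), Gamma^t_ss = (2E F_s - E E_t - F E_s)/(2D), Gamma^t_st = (E G_s - F E_t)/(2D), Gamma^t_tt = (E G_t - 2F F_t + F G_s)/(2D); substitute and cancel common factors

Answer: Gamma_sss = s/(s^2 + 4), Gamma_sst = 0, Gamma_stt = 0, Gamma_tss = 0, Gamma_tst = 0, Gamma_ttt = 0


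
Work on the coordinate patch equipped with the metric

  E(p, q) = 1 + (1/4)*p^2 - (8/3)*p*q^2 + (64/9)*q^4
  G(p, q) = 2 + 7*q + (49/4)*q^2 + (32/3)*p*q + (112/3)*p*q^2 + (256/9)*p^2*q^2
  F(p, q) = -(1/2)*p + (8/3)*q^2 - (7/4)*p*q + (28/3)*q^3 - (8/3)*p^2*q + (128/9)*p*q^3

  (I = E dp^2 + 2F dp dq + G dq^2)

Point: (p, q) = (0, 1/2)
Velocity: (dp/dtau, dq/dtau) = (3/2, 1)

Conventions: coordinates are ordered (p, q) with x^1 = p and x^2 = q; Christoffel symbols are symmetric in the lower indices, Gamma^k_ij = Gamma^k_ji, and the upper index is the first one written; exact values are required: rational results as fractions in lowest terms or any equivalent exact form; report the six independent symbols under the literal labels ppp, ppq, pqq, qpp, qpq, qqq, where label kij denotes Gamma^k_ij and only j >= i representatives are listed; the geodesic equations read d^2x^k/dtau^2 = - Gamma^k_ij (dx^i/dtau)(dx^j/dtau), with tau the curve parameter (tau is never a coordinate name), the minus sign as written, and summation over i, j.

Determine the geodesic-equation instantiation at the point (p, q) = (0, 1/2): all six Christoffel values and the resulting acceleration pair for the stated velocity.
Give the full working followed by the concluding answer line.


E = 13/9, F = 11/6, G = 137/16 at the point
E_p = -2/3, E_q = 32/9, F_p = 29/72, F_q = 29/3, G_p = 44/3, G_q = 77/4
EG - F^2 = 1297/144;  g^inv = (144/1297) * [[137/16, -11/6], [-11/6, 13/9]]
first-kind symbols [ij,l] = (1/2)(d_i g_jl + d_j g_il - d_l g_ij): [pp,p] = E_p/2 = -1/3, [pp,q] = F_p - E_q/2 = -11/8, [pq,p] = E_q/2 = 16/9, [pq,q] = G_p/2 = 22/3, [qq,p] = F_q - G_p/2 = 7/3, [qq,q] = G_q/2 = 77/8
Gamma^p_ij = (G*[ij,p] - F*[ij,q])/(EG - F^2), Gamma^q_ij = (E*[ij,q] - F*[ij,p])/(EG - F^2)
Gamma_ppp = -48/1297, Gamma_ppq = 256/1297, Gamma_pqq = 336/1297, Gamma_qpp = -198/1297, Gamma_qpq = 1056/1297, Gamma_qqq = 1386/1297
d^2p/dtau^2 = -(Gamma_ppp*(3/2)^2 + 2*Gamma_ppq*(3/2)*(1) + Gamma_pqq*(1)^2) = -996/1297
d^2q/dtau^2 = -(Gamma_qpp*(3/2)^2 + 2*Gamma_qpq*(3/2)*(1) + Gamma_qqq*(1)^2) = -8217/2594

Answer: Gamma_ppp = -48/1297, Gamma_ppq = 256/1297, Gamma_pqq = 336/1297, Gamma_qpp = -198/1297, Gamma_qpq = 1056/1297, Gamma_qqq = 1386/1297; accelerations (d^2p/dtau^2, d^2q/dtau^2) = (-996/1297, -8217/2594)


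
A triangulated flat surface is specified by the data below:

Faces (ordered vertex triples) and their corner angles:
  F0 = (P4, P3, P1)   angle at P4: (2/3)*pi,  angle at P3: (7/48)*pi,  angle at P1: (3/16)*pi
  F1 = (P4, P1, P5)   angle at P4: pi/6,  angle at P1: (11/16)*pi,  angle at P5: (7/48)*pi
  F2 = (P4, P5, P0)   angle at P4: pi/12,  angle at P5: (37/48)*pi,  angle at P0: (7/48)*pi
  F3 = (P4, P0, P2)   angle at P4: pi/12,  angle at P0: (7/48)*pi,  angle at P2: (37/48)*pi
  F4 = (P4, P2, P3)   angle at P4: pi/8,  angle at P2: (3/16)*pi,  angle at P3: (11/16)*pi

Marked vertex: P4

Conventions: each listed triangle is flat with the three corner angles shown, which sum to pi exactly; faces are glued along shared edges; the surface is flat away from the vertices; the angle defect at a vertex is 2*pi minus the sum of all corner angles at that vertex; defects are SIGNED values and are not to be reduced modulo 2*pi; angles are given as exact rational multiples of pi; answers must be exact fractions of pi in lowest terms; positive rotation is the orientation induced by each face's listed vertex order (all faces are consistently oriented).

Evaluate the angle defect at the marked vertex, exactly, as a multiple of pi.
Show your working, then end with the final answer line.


Sum of corner angles at P4: (9/8)*pi
defect = 2*pi - (9/8)*pi

Answer: defect(P4) = (7/8)*pi
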